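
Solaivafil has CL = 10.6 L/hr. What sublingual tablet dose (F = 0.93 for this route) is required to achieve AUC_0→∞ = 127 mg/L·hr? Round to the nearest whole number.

Dose = CL × AUC_0→∞ / F
     = 10.6 × 127 / 0.93 = 1447.53 mg

Dose = 1448 mg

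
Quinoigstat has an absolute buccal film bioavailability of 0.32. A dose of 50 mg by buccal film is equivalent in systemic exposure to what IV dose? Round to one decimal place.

D_iv = 16.0 mg

Systemic exposure from an extravascular dose = F × D_ev, so the equivalent IV dose is F × D_ev.
D_iv = F × D_ev = 0.32 × 50 = 16 mg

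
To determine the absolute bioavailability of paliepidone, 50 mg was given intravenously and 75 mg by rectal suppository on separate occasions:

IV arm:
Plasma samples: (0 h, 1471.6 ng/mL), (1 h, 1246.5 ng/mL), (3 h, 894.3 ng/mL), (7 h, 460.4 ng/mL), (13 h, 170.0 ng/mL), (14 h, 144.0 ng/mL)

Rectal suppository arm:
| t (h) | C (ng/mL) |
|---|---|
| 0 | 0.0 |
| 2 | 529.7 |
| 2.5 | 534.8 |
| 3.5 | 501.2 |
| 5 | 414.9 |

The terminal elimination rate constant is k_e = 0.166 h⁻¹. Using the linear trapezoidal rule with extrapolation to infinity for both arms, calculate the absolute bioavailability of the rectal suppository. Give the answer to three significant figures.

F = 0.329

Trapezoidal AUC_0→14 (IV):
  [0→1]: (1471.6+1246.5)/2 × 1 = 1359.05
  [1→3]: (1246.5+894.3)/2 × 2 = 2140.8
  [3→7]: (894.3+460.4)/2 × 4 = 2709.4
  [7→13]: (460.4+170.0)/2 × 6 = 1891.2
  [13→14]: (170.0+144.0)/2 × 1 = 157.0
  Sum = 8257.45 ng/mL·h
IV tail: 144.0/0.166 = 867.470; AUC_iv,0→∞ = 8257.45 + 867.470 = 9124.92 ng/mL·h
Trapezoidal AUC_0→5 (rectal suppository):
  [0→2]: (0.0+529.7)/2 × 2 = 529.7
  [2→2.5]: (529.7+534.8)/2 × 0.5 = 266.125
  [2.5→3.5]: (534.8+501.2)/2 × 1 = 518.0
  [3.5→5]: (501.2+414.9)/2 × 1.5 = 687.075
  Sum = 2000.9 ng/mL·h
rectal suppository tail: 414.9/0.166 = 2499.398; AUC_ev,0→∞ = 2000.9 + 2499.398 = 4500.298 ng/mL·h
F = (AUC_ev/D_ev)/(AUC_iv/D_iv) = (4500.298/75)/(9124.92/50) = 60.004/182.4984 = 0.3288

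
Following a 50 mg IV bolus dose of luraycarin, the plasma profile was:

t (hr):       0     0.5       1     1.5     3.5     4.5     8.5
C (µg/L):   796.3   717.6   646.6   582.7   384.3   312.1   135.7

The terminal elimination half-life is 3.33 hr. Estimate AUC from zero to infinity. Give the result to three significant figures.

Trapezoidal AUC_0→8.5:
  [0→0.5]: (796.3+717.6)/2 × 0.5 = 378.475
  [0.5→1]: (717.6+646.6)/2 × 0.5 = 341.05
  [1→1.5]: (646.6+582.7)/2 × 0.5 = 307.325
  [1.5→3.5]: (582.7+384.3)/2 × 2 = 967.0
  [3.5→4.5]: (384.3+312.1)/2 × 1 = 348.2
  [4.5→8.5]: (312.1+135.7)/2 × 4 = 895.6
  Sum = 3237.65 µg/L·hr
k_e = ln2 / t½ = 0.693147 / 3.33 = 0.2082 hr^-1
Extrapolated tail: C_last / k_e = 135.7 / 0.2082 = 651.777
AUC_0→∞ = 3237.65 + 651.777 = 3889.427 µg/L·hr

AUC = 3890 µg/L·hr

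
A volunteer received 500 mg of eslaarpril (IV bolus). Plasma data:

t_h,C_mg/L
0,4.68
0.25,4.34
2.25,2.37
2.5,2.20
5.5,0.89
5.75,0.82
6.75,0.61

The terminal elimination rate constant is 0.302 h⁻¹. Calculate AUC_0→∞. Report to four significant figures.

Trapezoidal AUC_0→6.75:
  [0→0.25]: (4.68+4.34)/2 × 0.25 = 1.1275
  [0.25→2.25]: (4.34+2.37)/2 × 2 = 6.71
  [2.25→2.5]: (2.37+2.20)/2 × 0.25 = 0.57125
  [2.5→5.5]: (2.20+0.89)/2 × 3 = 4.635
  [5.5→5.75]: (0.89+0.82)/2 × 0.25 = 0.21375
  [5.75→6.75]: (0.82+0.61)/2 × 1 = 0.715
  Sum = 13.9725 mg/L·h
Extrapolated tail: C_last / k_e = 0.61 / 0.302 = 2.020
AUC_0→∞ = 13.9725 + 2.020 = 15.9925 mg/L·h

AUC = 15.99 mg/L·h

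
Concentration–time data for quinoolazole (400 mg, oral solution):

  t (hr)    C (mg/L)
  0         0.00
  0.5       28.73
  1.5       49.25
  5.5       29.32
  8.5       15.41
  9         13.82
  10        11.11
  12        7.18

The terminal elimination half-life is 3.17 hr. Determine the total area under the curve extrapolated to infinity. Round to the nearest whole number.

Trapezoidal AUC_0→12:
  [0→0.5]: (0.00+28.73)/2 × 0.5 = 7.1825
  [0.5→1.5]: (28.73+49.25)/2 × 1 = 38.99
  [1.5→5.5]: (49.25+29.32)/2 × 4 = 157.14
  [5.5→8.5]: (29.32+15.41)/2 × 3 = 67.095
  [8.5→9]: (15.41+13.82)/2 × 0.5 = 7.3075
  [9→10]: (13.82+11.11)/2 × 1 = 12.465
  [10→12]: (11.11+7.18)/2 × 2 = 18.29
  Sum = 308.47 mg/L·hr
k_e = ln2 / t½ = 0.693147 / 3.17 = 0.2187 hr^-1
Extrapolated tail: C_last / k_e = 7.18 / 0.2187 = 32.830
AUC_0→∞ = 308.47 + 32.830 = 341.3 mg/L·hr

AUC = 341 mg/L·hr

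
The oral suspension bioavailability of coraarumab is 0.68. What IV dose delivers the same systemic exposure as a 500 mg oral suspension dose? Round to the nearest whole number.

Systemic exposure from an extravascular dose = F × D_ev, so the equivalent IV dose is F × D_ev.
D_iv = F × D_ev = 0.68 × 500 = 340 mg

D_iv = 340 mg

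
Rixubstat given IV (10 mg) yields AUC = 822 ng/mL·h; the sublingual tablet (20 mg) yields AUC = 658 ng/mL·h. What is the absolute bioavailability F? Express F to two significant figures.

F = (AUC_ev / D_ev) / (AUC_iv / D_iv)
  = (658/20) / (822/10)
  = 32.9 / 82.2 = 0.4002

F = 0.40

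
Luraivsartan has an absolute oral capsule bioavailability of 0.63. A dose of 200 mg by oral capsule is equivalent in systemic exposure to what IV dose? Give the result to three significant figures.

D_iv = 126 mg

Systemic exposure from an extravascular dose = F × D_ev, so the equivalent IV dose is F × D_ev.
D_iv = F × D_ev = 0.63 × 200 = 126 mg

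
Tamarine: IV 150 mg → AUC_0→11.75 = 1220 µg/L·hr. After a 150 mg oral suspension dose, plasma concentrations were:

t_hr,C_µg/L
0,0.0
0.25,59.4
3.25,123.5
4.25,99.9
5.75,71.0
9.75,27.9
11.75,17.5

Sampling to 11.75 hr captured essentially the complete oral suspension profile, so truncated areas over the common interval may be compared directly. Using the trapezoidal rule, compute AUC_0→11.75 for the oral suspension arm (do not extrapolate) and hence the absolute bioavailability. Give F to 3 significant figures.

F = 0.627

Trapezoidal AUC_0→11.75 (oral suspension):
  [0→0.25]: (0.0+59.4)/2 × 0.25 = 7.425
  [0.25→3.25]: (59.4+123.5)/2 × 3 = 274.35
  [3.25→4.25]: (123.5+99.9)/2 × 1 = 111.7
  [4.25→5.75]: (99.9+71.0)/2 × 1.5 = 128.175
  [5.75→9.75]: (71.0+27.9)/2 × 4 = 197.8
  [9.75→11.75]: (27.9+17.5)/2 × 2 = 45.4
  Sum = 764.85 µg/L·hr
F = (AUC_ev/D_ev)/(AUC_iv/D_iv) = (764.85/150)/(1220/150) = 5.099/8.13333 = 0.6269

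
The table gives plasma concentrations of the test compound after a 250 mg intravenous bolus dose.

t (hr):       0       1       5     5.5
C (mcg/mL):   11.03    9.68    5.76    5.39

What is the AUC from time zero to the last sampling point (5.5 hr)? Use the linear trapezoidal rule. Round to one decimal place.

AUC = 44.0 mcg/mL·hr

Trapezoidal AUC_0→5.5:
  [0→1]: (11.03+9.68)/2 × 1 = 10.355
  [1→5]: (9.68+5.76)/2 × 4 = 30.88
  [5→5.5]: (5.76+5.39)/2 × 0.5 = 2.7875
  Sum = 44.0225 mcg/mL·hr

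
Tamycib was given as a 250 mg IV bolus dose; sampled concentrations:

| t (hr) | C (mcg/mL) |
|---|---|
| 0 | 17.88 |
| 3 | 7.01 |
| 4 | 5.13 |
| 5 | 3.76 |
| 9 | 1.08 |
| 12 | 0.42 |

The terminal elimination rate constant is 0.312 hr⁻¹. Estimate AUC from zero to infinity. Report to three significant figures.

Trapezoidal AUC_0→12:
  [0→3]: (17.88+7.01)/2 × 3 = 37.335
  [3→4]: (7.01+5.13)/2 × 1 = 6.07
  [4→5]: (5.13+3.76)/2 × 1 = 4.445
  [5→9]: (3.76+1.08)/2 × 4 = 9.68
  [9→12]: (1.08+0.42)/2 × 3 = 2.25
  Sum = 59.78 mcg/mL·hr
Extrapolated tail: C_last / k_e = 0.42 / 0.312 = 1.346
AUC_0→∞ = 59.78 + 1.346 = 61.126 mcg/mL·hr

AUC = 61.1 mcg/mL·hr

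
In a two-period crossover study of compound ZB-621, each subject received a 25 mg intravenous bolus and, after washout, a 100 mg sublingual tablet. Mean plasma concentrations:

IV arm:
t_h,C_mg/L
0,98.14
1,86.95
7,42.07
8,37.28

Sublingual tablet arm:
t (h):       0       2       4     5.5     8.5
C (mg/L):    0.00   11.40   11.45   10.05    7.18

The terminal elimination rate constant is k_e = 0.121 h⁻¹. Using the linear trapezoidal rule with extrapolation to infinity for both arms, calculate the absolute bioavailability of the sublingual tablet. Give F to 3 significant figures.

Trapezoidal AUC_0→8 (IV):
  [0→1]: (98.14+86.95)/2 × 1 = 92.545
  [1→7]: (86.95+42.07)/2 × 6 = 387.06
  [7→8]: (42.07+37.28)/2 × 1 = 39.675
  Sum = 519.28 mg/L·h
IV tail: 37.28/0.121 = 308.099; AUC_iv,0→∞ = 519.28 + 308.099 = 827.379 mg/L·h
Trapezoidal AUC_0→8.5 (sublingual tablet):
  [0→2]: (0.00+11.40)/2 × 2 = 11.4
  [2→4]: (11.40+11.45)/2 × 2 = 22.85
  [4→5.5]: (11.45+10.05)/2 × 1.5 = 16.125
  [5.5→8.5]: (10.05+7.18)/2 × 3 = 25.845
  Sum = 76.22 mg/L·h
sublingual tablet tail: 7.18/0.121 = 59.339; AUC_ev,0→∞ = 76.22 + 59.339 = 135.559 mg/L·h
F = (AUC_ev/D_ev)/(AUC_iv/D_iv) = (135.559/100)/(827.379/25) = 1.35559/33.09516 = 0.0410

F = 0.0410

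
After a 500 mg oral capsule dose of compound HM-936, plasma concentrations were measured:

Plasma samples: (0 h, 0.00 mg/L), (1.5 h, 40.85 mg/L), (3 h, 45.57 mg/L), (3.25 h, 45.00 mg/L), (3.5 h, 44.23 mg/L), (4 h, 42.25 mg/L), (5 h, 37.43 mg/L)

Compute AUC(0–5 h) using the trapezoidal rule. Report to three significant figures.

AUC = 179 mg/L·h

Trapezoidal AUC_0→5:
  [0→1.5]: (0.00+40.85)/2 × 1.5 = 30.6375
  [1.5→3]: (40.85+45.57)/2 × 1.5 = 64.815
  [3→3.25]: (45.57+45.00)/2 × 0.25 = 11.32125
  [3.25→3.5]: (45.00+44.23)/2 × 0.25 = 11.15375
  [3.5→4]: (44.23+42.25)/2 × 0.5 = 21.62
  [4→5]: (42.25+37.43)/2 × 1 = 39.84
  Sum = 179.3875 mg/L·h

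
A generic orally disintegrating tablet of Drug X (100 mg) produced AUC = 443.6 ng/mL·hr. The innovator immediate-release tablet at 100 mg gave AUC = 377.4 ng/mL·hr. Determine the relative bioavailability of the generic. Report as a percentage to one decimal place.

F_rel = (AUC_test/D_test) / (AUC_ref/D_ref)
      = (443.6/100) / (377.4/100)
      = 4.436 / 3.774 = 1.1754 = 117.54%

F_rel = 117.5%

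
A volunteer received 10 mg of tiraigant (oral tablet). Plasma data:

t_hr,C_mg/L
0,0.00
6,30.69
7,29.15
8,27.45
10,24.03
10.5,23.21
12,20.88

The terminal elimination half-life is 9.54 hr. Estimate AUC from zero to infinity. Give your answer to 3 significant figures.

AUC = 534 mg/L·hr

Trapezoidal AUC_0→12:
  [0→6]: (0.00+30.69)/2 × 6 = 92.07
  [6→7]: (30.69+29.15)/2 × 1 = 29.92
  [7→8]: (29.15+27.45)/2 × 1 = 28.3
  [8→10]: (27.45+24.03)/2 × 2 = 51.48
  [10→10.5]: (24.03+23.21)/2 × 0.5 = 11.81
  [10.5→12]: (23.21+20.88)/2 × 1.5 = 33.0675
  Sum = 246.6475 mg/L·hr
k_e = ln2 / t½ = 0.693147 / 9.54 = 0.0727 hr^-1
Extrapolated tail: C_last / k_e = 20.88 / 0.0727 = 287.208
AUC_0→∞ = 246.6475 + 287.208 = 533.8555 mg/L·hr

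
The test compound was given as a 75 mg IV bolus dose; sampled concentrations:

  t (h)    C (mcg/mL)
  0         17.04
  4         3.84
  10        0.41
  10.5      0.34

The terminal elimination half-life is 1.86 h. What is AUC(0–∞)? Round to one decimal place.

AUC = 55.6 mcg/mL·h

Trapezoidal AUC_0→10.5:
  [0→4]: (17.04+3.84)/2 × 4 = 41.76
  [4→10]: (3.84+0.41)/2 × 6 = 12.75
  [10→10.5]: (0.41+0.34)/2 × 0.5 = 0.1875
  Sum = 54.6975 mcg/mL·h
k_e = ln2 / t½ = 0.693147 / 1.86 = 0.3727 h^-1
Extrapolated tail: C_last / k_e = 0.34 / 0.3727 = 0.912
AUC_0→∞ = 54.6975 + 0.912 = 55.6095 mcg/mL·h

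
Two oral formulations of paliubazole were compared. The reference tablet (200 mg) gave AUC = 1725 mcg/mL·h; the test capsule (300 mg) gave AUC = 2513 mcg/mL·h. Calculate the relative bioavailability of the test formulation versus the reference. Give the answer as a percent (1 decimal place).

F_rel = 97.1%

F_rel = (AUC_test/D_test) / (AUC_ref/D_ref)
      = (2513/300) / (1725/200)
      = 8.37667 / 8.625 = 0.9712 = 97.12%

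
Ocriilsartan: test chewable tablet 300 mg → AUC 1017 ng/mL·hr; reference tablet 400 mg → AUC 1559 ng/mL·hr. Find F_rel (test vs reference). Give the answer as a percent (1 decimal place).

F_rel = (AUC_test/D_test) / (AUC_ref/D_ref)
      = (1017/300) / (1559/400)
      = 3.39 / 3.8975 = 0.8698 = 86.98%

F_rel = 87.0%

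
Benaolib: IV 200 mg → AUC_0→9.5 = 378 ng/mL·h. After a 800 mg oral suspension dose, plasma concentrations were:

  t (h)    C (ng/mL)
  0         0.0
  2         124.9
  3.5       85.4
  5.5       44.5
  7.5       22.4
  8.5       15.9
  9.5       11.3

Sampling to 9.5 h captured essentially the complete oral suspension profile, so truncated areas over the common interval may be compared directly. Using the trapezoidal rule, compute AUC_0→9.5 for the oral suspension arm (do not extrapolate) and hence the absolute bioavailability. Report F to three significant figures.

F = 0.339

Trapezoidal AUC_0→9.5 (oral suspension):
  [0→2]: (0.0+124.9)/2 × 2 = 124.9
  [2→3.5]: (124.9+85.4)/2 × 1.5 = 157.725
  [3.5→5.5]: (85.4+44.5)/2 × 2 = 129.9
  [5.5→7.5]: (44.5+22.4)/2 × 2 = 66.9
  [7.5→8.5]: (22.4+15.9)/2 × 1 = 19.15
  [8.5→9.5]: (15.9+11.3)/2 × 1 = 13.6
  Sum = 512.175 ng/mL·h
F = (AUC_ev/D_ev)/(AUC_iv/D_iv) = (512.175/800)/(378/200) = 0.64021875/1.89 = 0.3387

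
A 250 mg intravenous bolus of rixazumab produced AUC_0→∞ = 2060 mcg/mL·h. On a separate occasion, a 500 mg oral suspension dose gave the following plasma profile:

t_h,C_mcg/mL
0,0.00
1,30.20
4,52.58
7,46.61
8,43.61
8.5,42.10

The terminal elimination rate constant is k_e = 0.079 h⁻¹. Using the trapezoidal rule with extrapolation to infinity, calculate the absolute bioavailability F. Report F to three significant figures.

Trapezoidal AUC_0→8.5 (oral suspension):
  [0→1]: (0.00+30.20)/2 × 1 = 15.1
  [1→4]: (30.20+52.58)/2 × 3 = 124.17
  [4→7]: (52.58+46.61)/2 × 3 = 148.785
  [7→8]: (46.61+43.61)/2 × 1 = 45.11
  [8→8.5]: (43.61+42.10)/2 × 0.5 = 21.4275
  Sum = 354.5925 mcg/mL·h
Tail: C_last/k_e = 42.10/0.079 = 532.911
AUC_0→∞ (oral suspension) = 354.5925 + 532.911 = 887.5035 mcg/mL·h
F = (AUC_ev/D_ev)/(AUC_iv/D_iv) = (887.5035/500)/(2060/250) = 1.775007/8.24 = 0.2154

F = 0.215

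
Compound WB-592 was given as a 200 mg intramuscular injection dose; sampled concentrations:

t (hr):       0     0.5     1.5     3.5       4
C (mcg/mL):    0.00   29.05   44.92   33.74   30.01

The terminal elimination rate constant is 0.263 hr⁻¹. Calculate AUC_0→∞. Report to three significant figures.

AUC = 253 mcg/mL·hr

Trapezoidal AUC_0→4:
  [0→0.5]: (0.00+29.05)/2 × 0.5 = 7.2625
  [0.5→1.5]: (29.05+44.92)/2 × 1 = 36.985
  [1.5→3.5]: (44.92+33.74)/2 × 2 = 78.66
  [3.5→4]: (33.74+30.01)/2 × 0.5 = 15.9375
  Sum = 138.845 mcg/mL·hr
Extrapolated tail: C_last / k_e = 30.01 / 0.263 = 114.106
AUC_0→∞ = 138.845 + 114.106 = 252.951 mcg/mL·hr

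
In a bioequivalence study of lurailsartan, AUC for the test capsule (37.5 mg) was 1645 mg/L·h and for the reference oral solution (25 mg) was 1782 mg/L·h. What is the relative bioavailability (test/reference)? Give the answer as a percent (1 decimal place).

F_rel = 61.5%

F_rel = (AUC_test/D_test) / (AUC_ref/D_ref)
      = (1645/37.5) / (1782/25)
      = 43.8667 / 71.28 = 0.6154 = 61.54%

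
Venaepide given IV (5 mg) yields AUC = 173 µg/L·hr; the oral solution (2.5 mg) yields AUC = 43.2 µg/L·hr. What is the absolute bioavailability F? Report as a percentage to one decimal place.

F = 49.9%

F = (AUC_ev / D_ev) / (AUC_iv / D_iv)
  = (43.2/2.5) / (173/5)
  = 17.28 / 34.6 = 0.4994
  = 49.94%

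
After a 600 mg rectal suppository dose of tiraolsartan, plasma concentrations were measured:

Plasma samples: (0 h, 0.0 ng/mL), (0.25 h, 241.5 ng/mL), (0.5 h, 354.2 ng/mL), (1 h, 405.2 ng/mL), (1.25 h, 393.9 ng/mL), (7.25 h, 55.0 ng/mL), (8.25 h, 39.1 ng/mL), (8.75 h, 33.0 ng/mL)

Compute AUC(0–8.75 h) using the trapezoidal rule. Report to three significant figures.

AUC = 1810 ng/mL·h

Trapezoidal AUC_0→8.75:
  [0→0.25]: (0.0+241.5)/2 × 0.25 = 30.1875
  [0.25→0.5]: (241.5+354.2)/2 × 0.25 = 74.4625
  [0.5→1]: (354.2+405.2)/2 × 0.5 = 189.85
  [1→1.25]: (405.2+393.9)/2 × 0.25 = 99.8875
  [1.25→7.25]: (393.9+55.0)/2 × 6 = 1346.7
  [7.25→8.25]: (55.0+39.1)/2 × 1 = 47.05
  [8.25→8.75]: (39.1+33.0)/2 × 0.5 = 18.025
  Sum = 1806.1625 ng/mL·h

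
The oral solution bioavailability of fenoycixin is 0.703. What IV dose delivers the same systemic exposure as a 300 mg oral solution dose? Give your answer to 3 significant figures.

Systemic exposure from an extravascular dose = F × D_ev, so the equivalent IV dose is F × D_ev.
D_iv = F × D_ev = 0.703 × 300 = 210.9 mg

D_iv = 211 mg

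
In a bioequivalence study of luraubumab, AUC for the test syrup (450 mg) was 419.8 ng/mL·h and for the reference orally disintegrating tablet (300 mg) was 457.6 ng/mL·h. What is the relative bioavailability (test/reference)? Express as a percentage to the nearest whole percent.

F_rel = (AUC_test/D_test) / (AUC_ref/D_ref)
      = (419.8/450) / (457.6/300)
      = 0.932889 / 1.52533 = 0.6116 = 61.16%

F_rel = 61%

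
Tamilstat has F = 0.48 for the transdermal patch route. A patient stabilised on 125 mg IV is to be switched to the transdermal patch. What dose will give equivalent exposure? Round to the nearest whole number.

D_transdermal = 260 mg

For equal systemic exposure: F × D_ev = D_iv
D_ev = D_iv / F = 125 / 0.48 = 260.417 mg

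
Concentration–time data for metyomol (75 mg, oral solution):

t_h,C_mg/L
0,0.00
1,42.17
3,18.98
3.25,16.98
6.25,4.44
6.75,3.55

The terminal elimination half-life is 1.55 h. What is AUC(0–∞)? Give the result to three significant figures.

AUC = 129 mg/L·h

Trapezoidal AUC_0→6.75:
  [0→1]: (0.00+42.17)/2 × 1 = 21.085
  [1→3]: (42.17+18.98)/2 × 2 = 61.15
  [3→3.25]: (18.98+16.98)/2 × 0.25 = 4.495
  [3.25→6.25]: (16.98+4.44)/2 × 3 = 32.13
  [6.25→6.75]: (4.44+3.55)/2 × 0.5 = 1.9975
  Sum = 120.8575 mg/L·h
k_e = ln2 / t½ = 0.693147 / 1.55 = 0.4472 h^-1
Extrapolated tail: C_last / k_e = 3.55 / 0.4472 = 7.938
AUC_0→∞ = 120.8575 + 7.938 = 128.7955 mg/L·h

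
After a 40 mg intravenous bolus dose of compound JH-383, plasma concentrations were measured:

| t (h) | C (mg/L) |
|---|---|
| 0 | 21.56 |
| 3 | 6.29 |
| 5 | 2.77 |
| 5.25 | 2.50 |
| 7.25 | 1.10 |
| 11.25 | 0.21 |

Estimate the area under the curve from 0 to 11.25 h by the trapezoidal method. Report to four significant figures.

AUC = 57.71 mg/L·h

Trapezoidal AUC_0→11.25:
  [0→3]: (21.56+6.29)/2 × 3 = 41.775
  [3→5]: (6.29+2.77)/2 × 2 = 9.06
  [5→5.25]: (2.77+2.50)/2 × 0.25 = 0.65875
  [5.25→7.25]: (2.50+1.10)/2 × 2 = 3.6
  [7.25→11.25]: (1.10+0.21)/2 × 4 = 2.62
  Sum = 57.71375 mg/L·h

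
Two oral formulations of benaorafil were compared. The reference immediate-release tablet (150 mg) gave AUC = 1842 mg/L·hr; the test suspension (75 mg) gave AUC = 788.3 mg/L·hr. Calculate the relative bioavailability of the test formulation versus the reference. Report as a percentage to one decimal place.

F_rel = (AUC_test/D_test) / (AUC_ref/D_ref)
      = (788.3/75) / (1842/150)
      = 10.5107 / 12.28 = 0.8559 = 85.59%

F_rel = 85.6%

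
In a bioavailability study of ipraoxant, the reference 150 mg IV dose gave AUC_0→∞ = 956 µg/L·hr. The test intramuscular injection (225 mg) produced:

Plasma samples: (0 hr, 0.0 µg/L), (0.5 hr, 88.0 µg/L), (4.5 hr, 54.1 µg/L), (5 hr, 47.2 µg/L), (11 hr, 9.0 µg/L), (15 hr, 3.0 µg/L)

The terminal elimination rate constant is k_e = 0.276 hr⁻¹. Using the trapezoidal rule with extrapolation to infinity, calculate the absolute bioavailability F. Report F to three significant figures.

F = 0.373

Trapezoidal AUC_0→15 (intramuscular injection):
  [0→0.5]: (0.0+88.0)/2 × 0.5 = 22.0
  [0.5→4.5]: (88.0+54.1)/2 × 4 = 284.2
  [4.5→5]: (54.1+47.2)/2 × 0.5 = 25.325
  [5→11]: (47.2+9.0)/2 × 6 = 168.6
  [11→15]: (9.0+3.0)/2 × 4 = 24.0
  Sum = 524.125 µg/L·hr
Tail: C_last/k_e = 3.0/0.276 = 10.870
AUC_0→∞ (intramuscular injection) = 524.125 + 10.870 = 534.995 µg/L·hr
F = (AUC_ev/D_ev)/(AUC_iv/D_iv) = (534.995/225)/(956/150) = 2.37776/6.37333 = 0.3731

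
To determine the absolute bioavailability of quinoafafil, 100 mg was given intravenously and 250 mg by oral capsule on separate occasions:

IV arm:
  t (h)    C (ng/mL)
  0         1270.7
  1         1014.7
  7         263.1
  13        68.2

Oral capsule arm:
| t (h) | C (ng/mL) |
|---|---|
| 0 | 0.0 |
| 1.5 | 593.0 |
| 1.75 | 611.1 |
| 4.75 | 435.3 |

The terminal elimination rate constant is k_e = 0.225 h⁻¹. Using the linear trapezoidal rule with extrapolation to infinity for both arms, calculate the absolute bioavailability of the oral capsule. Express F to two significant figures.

Trapezoidal AUC_0→13 (IV):
  [0→1]: (1270.7+1014.7)/2 × 1 = 1142.7
  [1→7]: (1014.7+263.1)/2 × 6 = 3833.4
  [7→13]: (263.1+68.2)/2 × 6 = 993.9
  Sum = 5970.0 ng/mL·h
IV tail: 68.2/0.225 = 303.111; AUC_iv,0→∞ = 5970.0 + 303.111 = 6273.111 ng/mL·h
Trapezoidal AUC_0→4.75 (oral capsule):
  [0→1.5]: (0.0+593.0)/2 × 1.5 = 444.75
  [1.5→1.75]: (593.0+611.1)/2 × 0.25 = 150.5125
  [1.75→4.75]: (611.1+435.3)/2 × 3 = 1569.6
  Sum = 2164.8625 ng/mL·h
oral capsule tail: 435.3/0.225 = 1934.667; AUC_ev,0→∞ = 2164.8625 + 1934.667 = 4099.5295 ng/mL·h
F = (AUC_ev/D_ev)/(AUC_iv/D_iv) = (4099.5295/250)/(6273.111/100) = 16.398118/62.73111 = 0.2614

F = 0.26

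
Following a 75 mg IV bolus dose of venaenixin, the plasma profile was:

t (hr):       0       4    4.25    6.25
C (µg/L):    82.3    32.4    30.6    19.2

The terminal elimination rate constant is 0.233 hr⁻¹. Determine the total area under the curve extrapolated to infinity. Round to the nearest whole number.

Trapezoidal AUC_0→6.25:
  [0→4]: (82.3+32.4)/2 × 4 = 229.4
  [4→4.25]: (32.4+30.6)/2 × 0.25 = 7.875
  [4.25→6.25]: (30.6+19.2)/2 × 2 = 49.8
  Sum = 287.075 µg/L·hr
Extrapolated tail: C_last / k_e = 19.2 / 0.233 = 82.403
AUC_0→∞ = 287.075 + 82.403 = 369.478 µg/L·hr

AUC = 369 µg/L·hr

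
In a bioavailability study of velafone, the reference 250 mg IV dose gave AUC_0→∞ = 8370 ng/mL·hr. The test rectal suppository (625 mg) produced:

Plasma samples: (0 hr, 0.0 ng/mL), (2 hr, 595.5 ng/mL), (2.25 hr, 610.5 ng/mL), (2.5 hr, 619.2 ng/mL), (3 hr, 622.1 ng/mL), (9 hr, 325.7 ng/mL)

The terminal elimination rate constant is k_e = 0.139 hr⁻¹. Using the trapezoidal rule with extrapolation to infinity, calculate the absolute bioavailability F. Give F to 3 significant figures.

Trapezoidal AUC_0→9 (rectal suppository):
  [0→2]: (0.0+595.5)/2 × 2 = 595.5
  [2→2.25]: (595.5+610.5)/2 × 0.25 = 150.75
  [2.25→2.5]: (610.5+619.2)/2 × 0.25 = 153.7125
  [2.5→3]: (619.2+622.1)/2 × 0.5 = 310.325
  [3→9]: (622.1+325.7)/2 × 6 = 2843.4
  Sum = 4053.6875 ng/mL·hr
Tail: C_last/k_e = 325.7/0.139 = 2343.165
AUC_0→∞ (rectal suppository) = 4053.6875 + 2343.165 = 6396.8525 ng/mL·hr
F = (AUC_ev/D_ev)/(AUC_iv/D_iv) = (6396.8525/625)/(8370/250) = 10.234964/33.48 = 0.3057

F = 0.306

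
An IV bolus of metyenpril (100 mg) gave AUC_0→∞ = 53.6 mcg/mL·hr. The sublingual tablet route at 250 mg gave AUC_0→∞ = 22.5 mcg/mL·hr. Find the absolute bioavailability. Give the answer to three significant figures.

F = (AUC_ev / D_ev) / (AUC_iv / D_iv)
  = (22.5/250) / (53.6/100)
  = 0.09 / 0.536 = 0.1679

F = 0.168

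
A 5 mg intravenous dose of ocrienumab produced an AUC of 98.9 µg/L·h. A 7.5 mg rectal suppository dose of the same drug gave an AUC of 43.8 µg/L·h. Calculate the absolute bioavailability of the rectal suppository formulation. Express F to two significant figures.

F = (AUC_ev / D_ev) / (AUC_iv / D_iv)
  = (43.8/7.5) / (98.9/5)
  = 5.84 / 19.78 = 0.2952

F = 0.30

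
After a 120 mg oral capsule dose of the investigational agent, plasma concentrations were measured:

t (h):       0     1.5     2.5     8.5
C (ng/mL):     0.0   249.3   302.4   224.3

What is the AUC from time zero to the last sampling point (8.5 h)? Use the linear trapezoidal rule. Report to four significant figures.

AUC = 2043 ng/mL·h

Trapezoidal AUC_0→8.5:
  [0→1.5]: (0.0+249.3)/2 × 1.5 = 186.975
  [1.5→2.5]: (249.3+302.4)/2 × 1 = 275.85
  [2.5→8.5]: (302.4+224.3)/2 × 6 = 1580.1
  Sum = 2042.925 ng/mL·h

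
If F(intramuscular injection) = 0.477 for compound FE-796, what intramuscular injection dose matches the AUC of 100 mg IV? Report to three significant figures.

For equal systemic exposure: F × D_ev = D_iv
D_ev = D_iv / F = 100 / 0.477 = 209.644 mg

D_intramuscular = 210 mg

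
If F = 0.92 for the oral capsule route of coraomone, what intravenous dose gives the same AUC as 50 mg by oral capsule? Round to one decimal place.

Systemic exposure from an extravascular dose = F × D_ev, so the equivalent IV dose is F × D_ev.
D_iv = F × D_ev = 0.92 × 50 = 46 mg

D_iv = 46.0 mg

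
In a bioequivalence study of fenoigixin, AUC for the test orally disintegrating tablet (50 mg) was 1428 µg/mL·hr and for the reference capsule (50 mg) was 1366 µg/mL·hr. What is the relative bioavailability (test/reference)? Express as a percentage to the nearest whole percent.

F_rel = 105%

F_rel = (AUC_test/D_test) / (AUC_ref/D_ref)
      = (1428/50) / (1366/50)
      = 28.56 / 27.32 = 1.0454 = 104.54%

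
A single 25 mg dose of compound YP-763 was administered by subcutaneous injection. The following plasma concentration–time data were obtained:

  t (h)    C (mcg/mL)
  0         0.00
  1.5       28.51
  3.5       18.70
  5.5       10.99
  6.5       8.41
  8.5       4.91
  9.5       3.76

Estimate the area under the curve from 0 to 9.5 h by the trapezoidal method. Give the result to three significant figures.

AUC = 126 mcg/mL·h

Trapezoidal AUC_0→9.5:
  [0→1.5]: (0.00+28.51)/2 × 1.5 = 21.3825
  [1.5→3.5]: (28.51+18.70)/2 × 2 = 47.21
  [3.5→5.5]: (18.70+10.99)/2 × 2 = 29.69
  [5.5→6.5]: (10.99+8.41)/2 × 1 = 9.7
  [6.5→8.5]: (8.41+4.91)/2 × 2 = 13.32
  [8.5→9.5]: (4.91+3.76)/2 × 1 = 4.335
  Sum = 125.6375 mcg/mL·h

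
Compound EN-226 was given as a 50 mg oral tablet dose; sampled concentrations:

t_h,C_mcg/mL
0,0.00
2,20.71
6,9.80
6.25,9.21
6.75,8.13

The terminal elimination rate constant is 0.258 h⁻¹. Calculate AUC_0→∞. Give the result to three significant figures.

AUC = 120 mcg/mL·h

Trapezoidal AUC_0→6.75:
  [0→2]: (0.00+20.71)/2 × 2 = 20.71
  [2→6]: (20.71+9.80)/2 × 4 = 61.02
  [6→6.25]: (9.80+9.21)/2 × 0.25 = 2.37625
  [6.25→6.75]: (9.21+8.13)/2 × 0.5 = 4.335
  Sum = 88.44125 mcg/mL·h
Extrapolated tail: C_last / k_e = 8.13 / 0.258 = 31.512
AUC_0→∞ = 88.44125 + 31.512 = 119.95325 mcg/mL·h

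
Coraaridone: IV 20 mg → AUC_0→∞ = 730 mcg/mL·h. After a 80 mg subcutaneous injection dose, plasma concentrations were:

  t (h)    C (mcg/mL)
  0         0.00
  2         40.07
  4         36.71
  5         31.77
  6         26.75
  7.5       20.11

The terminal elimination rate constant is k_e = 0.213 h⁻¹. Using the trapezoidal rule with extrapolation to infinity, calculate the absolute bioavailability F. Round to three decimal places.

Trapezoidal AUC_0→7.5 (subcutaneous injection):
  [0→2]: (0.00+40.07)/2 × 2 = 40.07
  [2→4]: (40.07+36.71)/2 × 2 = 76.78
  [4→5]: (36.71+31.77)/2 × 1 = 34.24
  [5→6]: (31.77+26.75)/2 × 1 = 29.26
  [6→7.5]: (26.75+20.11)/2 × 1.5 = 35.145
  Sum = 215.495 mcg/mL·h
Tail: C_last/k_e = 20.11/0.213 = 94.413
AUC_0→∞ (subcutaneous injection) = 215.495 + 94.413 = 309.908 mcg/mL·h
F = (AUC_ev/D_ev)/(AUC_iv/D_iv) = (309.908/80)/(730/20) = 3.87385/36.5 = 0.1061

F = 0.106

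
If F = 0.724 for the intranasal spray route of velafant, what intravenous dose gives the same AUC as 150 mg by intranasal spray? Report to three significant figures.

Systemic exposure from an extravascular dose = F × D_ev, so the equivalent IV dose is F × D_ev.
D_iv = F × D_ev = 0.724 × 150 = 108.6 mg

D_iv = 109 mg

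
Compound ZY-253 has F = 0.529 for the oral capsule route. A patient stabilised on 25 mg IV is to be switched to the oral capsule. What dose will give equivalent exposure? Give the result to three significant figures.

For equal systemic exposure: F × D_ev = D_iv
D_ev = D_iv / F = 25 / 0.529 = 47.259 mg

D_oral = 47.3 mg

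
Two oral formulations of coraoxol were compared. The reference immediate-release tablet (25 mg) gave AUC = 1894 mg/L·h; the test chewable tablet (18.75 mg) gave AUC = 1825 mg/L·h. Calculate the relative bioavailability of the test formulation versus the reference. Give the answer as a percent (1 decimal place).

F_rel = 128.5%

F_rel = (AUC_test/D_test) / (AUC_ref/D_ref)
      = (1825/18.75) / (1894/25)
      = 97.3333 / 75.76 = 1.2848 = 128.48%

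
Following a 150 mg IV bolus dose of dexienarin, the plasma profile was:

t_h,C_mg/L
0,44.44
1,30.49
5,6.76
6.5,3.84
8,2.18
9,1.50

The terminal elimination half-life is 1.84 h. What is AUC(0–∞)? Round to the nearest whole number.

Trapezoidal AUC_0→9:
  [0→1]: (44.44+30.49)/2 × 1 = 37.465
  [1→5]: (30.49+6.76)/2 × 4 = 74.5
  [5→6.5]: (6.76+3.84)/2 × 1.5 = 7.95
  [6.5→8]: (3.84+2.18)/2 × 1.5 = 4.515
  [8→9]: (2.18+1.50)/2 × 1 = 1.84
  Sum = 126.27 mg/L·h
k_e = ln2 / t½ = 0.693147 / 1.84 = 0.3767 h^-1
Extrapolated tail: C_last / k_e = 1.50 / 0.3767 = 3.982
AUC_0→∞ = 126.27 + 3.982 = 130.252 mg/L·h

AUC = 130 mg/L·h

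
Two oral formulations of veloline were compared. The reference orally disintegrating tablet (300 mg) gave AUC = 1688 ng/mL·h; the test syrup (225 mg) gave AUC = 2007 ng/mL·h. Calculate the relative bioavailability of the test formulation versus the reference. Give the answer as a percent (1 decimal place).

F_rel = 158.5%

F_rel = (AUC_test/D_test) / (AUC_ref/D_ref)
      = (2007/225) / (1688/300)
      = 8.92 / 5.62667 = 1.5853 = 158.53%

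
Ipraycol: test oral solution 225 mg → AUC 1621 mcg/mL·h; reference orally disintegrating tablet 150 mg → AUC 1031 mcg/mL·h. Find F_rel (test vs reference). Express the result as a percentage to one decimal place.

F_rel = 104.8%

F_rel = (AUC_test/D_test) / (AUC_ref/D_ref)
      = (1621/225) / (1031/150)
      = 7.20444 / 6.87333 = 1.0482 = 104.82%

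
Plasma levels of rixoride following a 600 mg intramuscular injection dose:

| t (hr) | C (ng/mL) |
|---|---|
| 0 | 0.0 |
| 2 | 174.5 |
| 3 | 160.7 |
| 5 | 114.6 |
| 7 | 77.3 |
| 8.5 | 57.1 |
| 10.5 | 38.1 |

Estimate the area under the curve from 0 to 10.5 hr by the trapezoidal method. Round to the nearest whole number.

AUC = 1005 ng/mL·hr

Trapezoidal AUC_0→10.5:
  [0→2]: (0.0+174.5)/2 × 2 = 174.5
  [2→3]: (174.5+160.7)/2 × 1 = 167.6
  [3→5]: (160.7+114.6)/2 × 2 = 275.3
  [5→7]: (114.6+77.3)/2 × 2 = 191.9
  [7→8.5]: (77.3+57.1)/2 × 1.5 = 100.8
  [8.5→10.5]: (57.1+38.1)/2 × 2 = 95.2
  Sum = 1005.3 ng/mL·hr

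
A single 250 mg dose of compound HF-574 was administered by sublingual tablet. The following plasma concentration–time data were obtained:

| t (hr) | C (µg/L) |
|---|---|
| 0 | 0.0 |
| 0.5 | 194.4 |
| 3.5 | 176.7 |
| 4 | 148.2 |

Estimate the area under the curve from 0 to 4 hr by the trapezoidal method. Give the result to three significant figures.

AUC = 686 µg/L·hr

Trapezoidal AUC_0→4:
  [0→0.5]: (0.0+194.4)/2 × 0.5 = 48.6
  [0.5→3.5]: (194.4+176.7)/2 × 3 = 556.65
  [3.5→4]: (176.7+148.2)/2 × 0.5 = 81.225
  Sum = 686.475 µg/L·hr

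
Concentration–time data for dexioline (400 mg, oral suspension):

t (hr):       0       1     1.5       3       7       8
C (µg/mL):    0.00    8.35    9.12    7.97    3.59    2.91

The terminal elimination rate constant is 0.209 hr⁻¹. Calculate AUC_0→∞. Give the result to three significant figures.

AUC = 61.7 µg/mL·hr

Trapezoidal AUC_0→8:
  [0→1]: (0.00+8.35)/2 × 1 = 4.175
  [1→1.5]: (8.35+9.12)/2 × 0.5 = 4.3675
  [1.5→3]: (9.12+7.97)/2 × 1.5 = 12.8175
  [3→7]: (7.97+3.59)/2 × 4 = 23.12
  [7→8]: (3.59+2.91)/2 × 1 = 3.25
  Sum = 47.73 µg/mL·hr
Extrapolated tail: C_last / k_e = 2.91 / 0.209 = 13.923
AUC_0→∞ = 47.73 + 13.923 = 61.653 µg/mL·hr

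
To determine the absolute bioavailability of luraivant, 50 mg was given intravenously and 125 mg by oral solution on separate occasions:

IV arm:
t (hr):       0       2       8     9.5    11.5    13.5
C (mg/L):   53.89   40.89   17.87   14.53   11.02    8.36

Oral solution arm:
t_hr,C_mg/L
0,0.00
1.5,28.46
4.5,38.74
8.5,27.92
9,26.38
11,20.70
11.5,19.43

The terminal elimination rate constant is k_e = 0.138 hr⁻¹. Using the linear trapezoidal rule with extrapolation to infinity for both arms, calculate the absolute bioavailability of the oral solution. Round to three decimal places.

Trapezoidal AUC_0→13.5 (IV):
  [0→2]: (53.89+40.89)/2 × 2 = 94.78
  [2→8]: (40.89+17.87)/2 × 6 = 176.28
  [8→9.5]: (17.87+14.53)/2 × 1.5 = 24.3
  [9.5→11.5]: (14.53+11.02)/2 × 2 = 25.55
  [11.5→13.5]: (11.02+8.36)/2 × 2 = 19.38
  Sum = 340.29 mg/L·hr
IV tail: 8.36/0.138 = 60.580; AUC_iv,0→∞ = 340.29 + 60.580 = 400.87 mg/L·hr
Trapezoidal AUC_0→11.5 (oral solution):
  [0→1.5]: (0.00+28.46)/2 × 1.5 = 21.345
  [1.5→4.5]: (28.46+38.74)/2 × 3 = 100.8
  [4.5→8.5]: (38.74+27.92)/2 × 4 = 133.32
  [8.5→9]: (27.92+26.38)/2 × 0.5 = 13.575
  [9→11]: (26.38+20.70)/2 × 2 = 47.08
  [11→11.5]: (20.70+19.43)/2 × 0.5 = 10.0325
  Sum = 326.1525 mg/L·hr
oral solution tail: 19.43/0.138 = 140.797; AUC_ev,0→∞ = 326.1525 + 140.797 = 466.9495 mg/L·hr
F = (AUC_ev/D_ev)/(AUC_iv/D_iv) = (466.9495/125)/(400.87/50) = 3.735596/8.0174 = 0.4659

F = 0.466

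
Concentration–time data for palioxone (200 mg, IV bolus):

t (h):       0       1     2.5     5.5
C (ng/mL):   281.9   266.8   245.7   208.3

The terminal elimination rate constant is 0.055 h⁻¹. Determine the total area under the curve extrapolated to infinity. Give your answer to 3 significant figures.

Trapezoidal AUC_0→5.5:
  [0→1]: (281.9+266.8)/2 × 1 = 274.35
  [1→2.5]: (266.8+245.7)/2 × 1.5 = 384.375
  [2.5→5.5]: (245.7+208.3)/2 × 3 = 681.0
  Sum = 1339.725 ng/mL·h
Extrapolated tail: C_last / k_e = 208.3 / 0.055 = 3787.273
AUC_0→∞ = 1339.725 + 3787.273 = 5126.998 ng/mL·h

AUC = 5130 ng/mL·h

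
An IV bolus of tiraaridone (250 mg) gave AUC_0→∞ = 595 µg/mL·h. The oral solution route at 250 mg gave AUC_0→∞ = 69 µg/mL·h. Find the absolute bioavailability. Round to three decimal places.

F = 0.116

F = (AUC_ev / D_ev) / (AUC_iv / D_iv)
  = (69/250) / (595/250)
  = 0.276 / 2.38 = 0.1160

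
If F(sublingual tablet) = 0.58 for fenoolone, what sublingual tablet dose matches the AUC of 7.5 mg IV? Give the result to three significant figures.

D_sublingual = 12.9 mg

For equal systemic exposure: F × D_ev = D_iv
D_ev = D_iv / F = 7.5 / 0.58 = 12.931 mg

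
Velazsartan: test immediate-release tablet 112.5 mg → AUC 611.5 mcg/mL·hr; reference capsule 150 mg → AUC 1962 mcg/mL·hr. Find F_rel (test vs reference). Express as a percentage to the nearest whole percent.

F_rel = 42%

F_rel = (AUC_test/D_test) / (AUC_ref/D_ref)
      = (611.5/112.5) / (1962/150)
      = 5.43556 / 13.08 = 0.4156 = 41.56%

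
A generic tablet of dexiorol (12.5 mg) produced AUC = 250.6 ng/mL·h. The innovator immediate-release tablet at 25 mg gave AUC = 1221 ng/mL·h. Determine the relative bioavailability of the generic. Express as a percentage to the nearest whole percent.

F_rel = 41%

F_rel = (AUC_test/D_test) / (AUC_ref/D_ref)
      = (250.6/12.5) / (1221/25)
      = 20.048 / 48.84 = 0.4105 = 41.05%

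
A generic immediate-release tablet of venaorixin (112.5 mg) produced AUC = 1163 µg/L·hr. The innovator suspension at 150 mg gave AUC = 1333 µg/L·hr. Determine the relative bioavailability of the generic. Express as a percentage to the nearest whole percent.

F_rel = (AUC_test/D_test) / (AUC_ref/D_ref)
      = (1163/112.5) / (1333/150)
      = 10.3378 / 8.88667 = 1.1633 = 116.33%

F_rel = 116%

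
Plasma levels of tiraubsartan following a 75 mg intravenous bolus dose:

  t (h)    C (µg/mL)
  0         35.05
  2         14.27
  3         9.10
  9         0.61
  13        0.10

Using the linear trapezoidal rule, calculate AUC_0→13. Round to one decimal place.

AUC = 91.6 µg/mL·h

Trapezoidal AUC_0→13:
  [0→2]: (35.05+14.27)/2 × 2 = 49.32
  [2→3]: (14.27+9.10)/2 × 1 = 11.685
  [3→9]: (9.10+0.61)/2 × 6 = 29.13
  [9→13]: (0.61+0.10)/2 × 4 = 1.42
  Sum = 91.555 µg/mL·h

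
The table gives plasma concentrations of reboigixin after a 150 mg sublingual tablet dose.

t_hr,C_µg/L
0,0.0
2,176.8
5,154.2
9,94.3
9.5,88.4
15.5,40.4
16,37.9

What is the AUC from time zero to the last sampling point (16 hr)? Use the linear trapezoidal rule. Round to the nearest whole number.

Trapezoidal AUC_0→16:
  [0→2]: (0.0+176.8)/2 × 2 = 176.8
  [2→5]: (176.8+154.2)/2 × 3 = 496.5
  [5→9]: (154.2+94.3)/2 × 4 = 497.0
  [9→9.5]: (94.3+88.4)/2 × 0.5 = 45.675
  [9.5→15.5]: (88.4+40.4)/2 × 6 = 386.4
  [15.5→16]: (40.4+37.9)/2 × 0.5 = 19.575
  Sum = 1621.95 µg/L·hr

AUC = 1622 µg/L·hr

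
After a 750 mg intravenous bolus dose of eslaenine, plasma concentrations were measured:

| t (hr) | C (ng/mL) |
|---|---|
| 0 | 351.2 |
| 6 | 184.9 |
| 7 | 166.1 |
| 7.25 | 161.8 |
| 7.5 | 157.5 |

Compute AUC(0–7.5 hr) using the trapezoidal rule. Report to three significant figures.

Trapezoidal AUC_0→7.5:
  [0→6]: (351.2+184.9)/2 × 6 = 1608.3
  [6→7]: (184.9+166.1)/2 × 1 = 175.5
  [7→7.25]: (166.1+161.8)/2 × 0.25 = 40.9875
  [7.25→7.5]: (161.8+157.5)/2 × 0.25 = 39.9125
  Sum = 1864.7 ng/mL·hr

AUC = 1860 ng/mL·hr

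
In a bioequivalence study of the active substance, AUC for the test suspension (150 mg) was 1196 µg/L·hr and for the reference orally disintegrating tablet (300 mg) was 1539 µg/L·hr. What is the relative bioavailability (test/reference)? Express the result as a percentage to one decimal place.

F_rel = (AUC_test/D_test) / (AUC_ref/D_ref)
      = (1196/150) / (1539/300)
      = 7.97333 / 5.13 = 1.5543 = 155.43%

F_rel = 155.4%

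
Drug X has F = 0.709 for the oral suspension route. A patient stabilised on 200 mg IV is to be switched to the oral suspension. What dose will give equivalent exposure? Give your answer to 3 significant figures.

For equal systemic exposure: F × D_ev = D_iv
D_ev = D_iv / F = 200 / 0.709 = 282.087 mg

D_oral = 282 mg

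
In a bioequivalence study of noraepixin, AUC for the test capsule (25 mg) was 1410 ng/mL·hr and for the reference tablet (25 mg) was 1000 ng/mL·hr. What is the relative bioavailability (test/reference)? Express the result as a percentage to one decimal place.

F_rel = (AUC_test/D_test) / (AUC_ref/D_ref)
      = (1410/25) / (1000/25)
      = 56.4 / 40 = 1.4100 = 141.00%

F_rel = 141.0%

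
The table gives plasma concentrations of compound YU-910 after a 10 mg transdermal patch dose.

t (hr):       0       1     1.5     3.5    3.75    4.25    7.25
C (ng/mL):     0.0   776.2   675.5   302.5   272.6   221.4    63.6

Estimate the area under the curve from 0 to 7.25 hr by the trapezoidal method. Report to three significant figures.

AUC = 2350 ng/mL·hr

Trapezoidal AUC_0→7.25:
  [0→1]: (0.0+776.2)/2 × 1 = 388.1
  [1→1.5]: (776.2+675.5)/2 × 0.5 = 362.925
  [1.5→3.5]: (675.5+302.5)/2 × 2 = 978.0
  [3.5→3.75]: (302.5+272.6)/2 × 0.25 = 71.8875
  [3.75→4.25]: (272.6+221.4)/2 × 0.5 = 123.5
  [4.25→7.25]: (221.4+63.6)/2 × 3 = 427.5
  Sum = 2351.9125 ng/mL·hr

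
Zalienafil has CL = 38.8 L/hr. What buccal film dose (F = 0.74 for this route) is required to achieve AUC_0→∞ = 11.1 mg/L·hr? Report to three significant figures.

Dose = CL × AUC_0→∞ / F
     = 38.8 × 11.1 / 0.74 = 582 mg

Dose = 582 mg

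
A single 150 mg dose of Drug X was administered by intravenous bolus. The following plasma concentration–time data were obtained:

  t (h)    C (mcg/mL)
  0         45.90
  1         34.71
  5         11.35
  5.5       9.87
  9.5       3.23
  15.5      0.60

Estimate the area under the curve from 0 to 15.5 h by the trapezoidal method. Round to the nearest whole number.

AUC = 175 mcg/mL·h

Trapezoidal AUC_0→15.5:
  [0→1]: (45.90+34.71)/2 × 1 = 40.305
  [1→5]: (34.71+11.35)/2 × 4 = 92.12
  [5→5.5]: (11.35+9.87)/2 × 0.5 = 5.305
  [5.5→9.5]: (9.87+3.23)/2 × 4 = 26.2
  [9.5→15.5]: (3.23+0.60)/2 × 6 = 11.49
  Sum = 175.42 mcg/mL·h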